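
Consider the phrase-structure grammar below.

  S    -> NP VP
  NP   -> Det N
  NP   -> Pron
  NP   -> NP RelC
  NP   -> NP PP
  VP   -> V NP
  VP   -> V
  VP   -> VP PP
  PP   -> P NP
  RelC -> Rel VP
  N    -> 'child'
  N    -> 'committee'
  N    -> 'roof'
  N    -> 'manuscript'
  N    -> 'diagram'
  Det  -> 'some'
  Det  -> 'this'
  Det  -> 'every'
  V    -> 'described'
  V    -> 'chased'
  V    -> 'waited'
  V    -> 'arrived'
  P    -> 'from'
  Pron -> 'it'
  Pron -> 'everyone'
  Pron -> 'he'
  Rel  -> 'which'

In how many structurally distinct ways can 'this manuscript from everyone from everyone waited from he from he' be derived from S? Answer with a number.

4

Two of the 4 distinct bracketings:
[S [NP [NP [Det this] [N manuscript]] [PP [P from] [NP [NP [Pron everyone]] [PP [P from] [NP [Pron everyone]]]]]] [VP [VP [V waited]] [PP [P from] [NP [NP [Pron he]] [PP [P from] [NP [Pron he]]]]]]]
[S [NP [NP [Det this] [N manuscript]] [PP [P from] [NP [NP [Pron everyone]] [PP [P from] [NP [Pron everyone]]]]]] [VP [VP [VP [V waited]] [PP [P from] [NP [Pron he]]]] [PP [P from] [NP [Pron he]]]]]
The trees differ in how a recursive rule is bracketed over the same span.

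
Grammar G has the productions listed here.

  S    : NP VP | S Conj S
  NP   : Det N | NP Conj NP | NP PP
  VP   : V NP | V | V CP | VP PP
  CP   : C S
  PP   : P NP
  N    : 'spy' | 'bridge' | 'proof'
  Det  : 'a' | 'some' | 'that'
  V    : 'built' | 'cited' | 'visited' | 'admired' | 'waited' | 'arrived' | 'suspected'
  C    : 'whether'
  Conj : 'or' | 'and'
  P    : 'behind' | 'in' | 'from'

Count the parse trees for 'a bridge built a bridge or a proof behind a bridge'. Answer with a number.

3

Two of the 3 distinct bracketings:
[S [NP [Det a] [N bridge]] [VP [V built] [NP [NP [Det a] [N bridge]] [Conj or] [NP [NP [Det a] [N proof]] [PP [P behind] [NP [Det a] [N bridge]]]]]]]
[S [NP [Det a] [N bridge]] [VP [V built] [NP [NP [NP [Det a] [N bridge]] [Conj or] [NP [Det a] [N proof]]] [PP [P behind] [NP [Det a] [N bridge]]]]]]
The trees differ in how a recursive rule is bracketed over the same span.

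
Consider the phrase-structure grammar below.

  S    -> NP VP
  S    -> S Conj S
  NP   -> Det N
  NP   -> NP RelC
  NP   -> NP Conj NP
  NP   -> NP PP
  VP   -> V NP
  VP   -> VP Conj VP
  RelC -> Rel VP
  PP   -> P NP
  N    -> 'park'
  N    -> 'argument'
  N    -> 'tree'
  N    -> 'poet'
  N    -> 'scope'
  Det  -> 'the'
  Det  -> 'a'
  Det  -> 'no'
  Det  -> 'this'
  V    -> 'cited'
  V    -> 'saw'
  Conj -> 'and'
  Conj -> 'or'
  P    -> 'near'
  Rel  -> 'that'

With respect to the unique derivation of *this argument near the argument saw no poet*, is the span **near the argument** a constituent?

[S [NP [NP [Det this] [N argument]] [PP [P near] [NP [Det the] [N argument]]]] [VP [V saw] [NP [Det no] [N poet]]]]
The words 'near the argument' are exhaustively dominated by a single PP node (built by PP → P NP), so they form a constituent.

Yes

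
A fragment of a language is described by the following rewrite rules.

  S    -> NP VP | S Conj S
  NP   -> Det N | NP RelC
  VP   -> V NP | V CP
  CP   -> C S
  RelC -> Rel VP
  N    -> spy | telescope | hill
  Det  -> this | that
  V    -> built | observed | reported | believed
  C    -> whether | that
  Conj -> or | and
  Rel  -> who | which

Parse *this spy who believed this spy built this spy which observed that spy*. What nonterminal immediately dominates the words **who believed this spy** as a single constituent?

RelC

S
  NP
    NP
      Det: this
      N: spy
    RelC
      Rel: who
      VP
        V: believed
        NP
          Det: this
          N: spy
  VP
    V: built
    NP
      NP
        Det: this
        N: spy
      RelC
        Rel: which
        VP
          V: observed
          NP
            Det: that
            N: spy
The span 'who believed this spy' is the RelC node built by RelC → Rel VP.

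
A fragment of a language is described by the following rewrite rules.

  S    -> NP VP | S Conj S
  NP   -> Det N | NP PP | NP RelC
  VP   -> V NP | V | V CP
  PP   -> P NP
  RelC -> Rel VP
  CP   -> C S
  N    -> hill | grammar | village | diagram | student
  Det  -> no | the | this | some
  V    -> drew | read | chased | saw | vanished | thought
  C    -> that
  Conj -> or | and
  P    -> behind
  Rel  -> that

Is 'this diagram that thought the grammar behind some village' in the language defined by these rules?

For S → NP VP, every NP-prefix leaves a non-VP remainder: after 'this diagram' the remainder is not a VP; after 'this diagram that thought' the remainder is not a VP; after 'this diagram that thought the grammar' the remainder is not a VP. The alternative S rule S → S Conj S likewise has no satisfying split.

Ungrammatical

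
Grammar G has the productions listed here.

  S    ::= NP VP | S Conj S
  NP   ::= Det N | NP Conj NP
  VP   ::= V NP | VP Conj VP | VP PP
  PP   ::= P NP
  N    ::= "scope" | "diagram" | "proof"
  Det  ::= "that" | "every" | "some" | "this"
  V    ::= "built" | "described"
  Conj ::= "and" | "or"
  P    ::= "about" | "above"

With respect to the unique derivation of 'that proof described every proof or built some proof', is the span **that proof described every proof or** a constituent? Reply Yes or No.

No

[S [NP [Det that] [N proof]] [VP [VP [V described] [NP [Det every] [N proof]]] [Conj or] [VP [V built] [NP [Det some] [N proof]]]]]
The smallest constituent containing 'that proof described every proof or' is the S spanning 'that proof described every proof or built some proof'; no single node in the tree dominates exactly the given words.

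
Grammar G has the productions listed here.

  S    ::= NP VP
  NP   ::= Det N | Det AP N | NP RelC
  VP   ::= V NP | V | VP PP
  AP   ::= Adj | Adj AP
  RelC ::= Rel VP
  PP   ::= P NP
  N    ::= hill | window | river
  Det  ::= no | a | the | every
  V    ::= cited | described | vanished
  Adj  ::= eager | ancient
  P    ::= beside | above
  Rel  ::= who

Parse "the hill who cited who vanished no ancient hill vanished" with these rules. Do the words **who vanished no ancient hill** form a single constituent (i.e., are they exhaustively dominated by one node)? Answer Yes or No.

Yes

[S [NP [NP [NP [Det the] [N hill]] [RelC [Rel who] [VP [V cited]]]] [RelC [Rel who] [VP [V vanished] [NP [Det no] [AP [Adj ancient]] [N hill]]]]] [VP [V vanished]]]
The words 'who vanished no ancient hill' are exhaustively dominated by a single RelC node (built by RelC → Rel VP), so they form a constituent.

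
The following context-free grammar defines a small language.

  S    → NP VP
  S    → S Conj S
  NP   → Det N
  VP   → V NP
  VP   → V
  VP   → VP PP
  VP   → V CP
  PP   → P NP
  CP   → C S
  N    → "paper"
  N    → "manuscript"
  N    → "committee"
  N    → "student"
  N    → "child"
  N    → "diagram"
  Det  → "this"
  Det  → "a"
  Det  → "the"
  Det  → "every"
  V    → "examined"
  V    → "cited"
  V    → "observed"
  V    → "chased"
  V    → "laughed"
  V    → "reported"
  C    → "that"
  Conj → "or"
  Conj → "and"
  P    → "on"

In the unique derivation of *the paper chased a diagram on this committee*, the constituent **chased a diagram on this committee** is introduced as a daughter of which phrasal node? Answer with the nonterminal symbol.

[S [NP [Det the] [N paper]] [VP [VP [V chased] [NP [Det a] [N diagram]]] [PP [P on] [NP [Det this] [N committee]]]]]
The span 'chased a diagram on this committee' is the VP node built by VP → VP PP.
Its mother is the S built by S → NP VP.

S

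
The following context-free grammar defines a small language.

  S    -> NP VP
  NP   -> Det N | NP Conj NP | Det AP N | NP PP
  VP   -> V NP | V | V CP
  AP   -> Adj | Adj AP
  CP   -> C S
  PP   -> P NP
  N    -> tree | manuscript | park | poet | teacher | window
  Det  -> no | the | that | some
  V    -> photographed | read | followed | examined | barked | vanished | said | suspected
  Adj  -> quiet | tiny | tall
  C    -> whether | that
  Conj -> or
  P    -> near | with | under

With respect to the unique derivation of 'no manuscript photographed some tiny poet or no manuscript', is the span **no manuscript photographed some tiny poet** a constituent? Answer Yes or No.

[S [NP [Det no] [N manuscript]] [VP [V photographed] [NP [NP [Det some] [AP [Adj tiny]] [N poet]] [Conj or] [NP [Det no] [N manuscript]]]]]
The smallest constituent containing 'no manuscript photographed some tiny poet' is the S spanning 'no manuscript photographed some tiny poet or no manuscript'; no single node in the tree dominates exactly the given words.

No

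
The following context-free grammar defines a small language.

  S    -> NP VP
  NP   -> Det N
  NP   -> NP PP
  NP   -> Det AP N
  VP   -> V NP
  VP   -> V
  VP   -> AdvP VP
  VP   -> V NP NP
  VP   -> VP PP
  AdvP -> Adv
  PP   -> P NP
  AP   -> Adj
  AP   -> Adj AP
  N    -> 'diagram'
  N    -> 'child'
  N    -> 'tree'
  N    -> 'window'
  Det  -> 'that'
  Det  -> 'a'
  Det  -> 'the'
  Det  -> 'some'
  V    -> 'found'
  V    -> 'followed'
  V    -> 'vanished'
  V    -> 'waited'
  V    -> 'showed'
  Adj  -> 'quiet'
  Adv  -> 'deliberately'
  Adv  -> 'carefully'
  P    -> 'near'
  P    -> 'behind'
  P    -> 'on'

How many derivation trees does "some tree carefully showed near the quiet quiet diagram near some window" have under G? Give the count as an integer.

5

Two of the 5 distinct bracketings:
[S [NP [Det some] [N tree]] [VP [AdvP [Adv carefully]] [VP [VP [V showed]] [PP [P near] [NP [NP [Det the] [AP [Adj quiet] [AP [Adj quiet]]] [N diagram]] [PP [P near] [NP [Det some] [N window]]]]]]]]
[S [NP [Det some] [N tree]] [VP [AdvP [Adv carefully]] [VP [VP [VP [V showed]] [PP [P near] [NP [Det the] [AP [Adj quiet] [AP [Adj quiet]]] [N diagram]]]] [PP [P near] [NP [Det some] [N window]]]]]]
The difference turns on whether NP → NP PP is used at the relevant span, versus an alternative expansion of NP.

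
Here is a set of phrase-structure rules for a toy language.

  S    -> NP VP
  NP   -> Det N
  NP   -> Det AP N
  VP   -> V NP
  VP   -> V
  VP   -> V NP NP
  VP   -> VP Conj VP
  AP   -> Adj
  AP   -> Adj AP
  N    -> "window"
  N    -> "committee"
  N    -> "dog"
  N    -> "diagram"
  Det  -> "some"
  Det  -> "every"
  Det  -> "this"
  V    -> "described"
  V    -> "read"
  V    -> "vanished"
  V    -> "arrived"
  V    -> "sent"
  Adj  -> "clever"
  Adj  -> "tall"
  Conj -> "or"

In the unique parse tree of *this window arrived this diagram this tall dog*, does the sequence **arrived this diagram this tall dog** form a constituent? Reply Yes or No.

[S [NP [Det this] [N window]] [VP [V arrived] [NP [Det this] [N diagram]] [NP [Det this] [AP [Adj tall]] [N dog]]]]
The words 'arrived this diagram this tall dog' are exhaustively dominated by a single VP node (built by VP → V NP NP), so they form a constituent.

Yes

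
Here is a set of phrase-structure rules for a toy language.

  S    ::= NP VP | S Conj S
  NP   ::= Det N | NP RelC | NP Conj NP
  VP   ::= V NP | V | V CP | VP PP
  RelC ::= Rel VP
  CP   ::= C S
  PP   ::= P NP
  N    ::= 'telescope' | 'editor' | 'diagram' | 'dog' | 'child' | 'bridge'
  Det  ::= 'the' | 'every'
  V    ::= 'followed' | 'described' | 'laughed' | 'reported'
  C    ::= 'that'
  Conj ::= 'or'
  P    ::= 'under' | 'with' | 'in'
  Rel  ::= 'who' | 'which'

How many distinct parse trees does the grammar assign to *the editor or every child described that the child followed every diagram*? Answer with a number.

1

[S [NP [NP [Det the] [N editor]] [Conj or] [NP [Det every] [N child]]] [VP [V described] [CP [C that] [S [NP [Det the] [N child]] [VP [V followed] [NP [Det every] [N diagram]]]]]]]
No rule offers an alternative attachment or grouping for any span, so this is the only derivation.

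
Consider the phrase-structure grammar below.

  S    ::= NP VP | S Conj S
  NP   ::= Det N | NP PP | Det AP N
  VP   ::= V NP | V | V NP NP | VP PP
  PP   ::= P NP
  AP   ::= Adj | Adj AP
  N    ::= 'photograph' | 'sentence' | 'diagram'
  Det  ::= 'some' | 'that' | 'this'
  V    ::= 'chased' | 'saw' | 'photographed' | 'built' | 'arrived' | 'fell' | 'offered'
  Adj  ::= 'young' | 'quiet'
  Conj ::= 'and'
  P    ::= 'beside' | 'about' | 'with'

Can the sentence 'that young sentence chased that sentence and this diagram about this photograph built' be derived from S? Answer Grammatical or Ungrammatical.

Grammatical

[S [S [NP [Det that] [AP [Adj young]] [N sentence]] [VP [V chased] [NP [Det that] [N sentence]]]] [Conj and] [S [NP [NP [Det this] [N diagram]] [PP [P about] [NP [Det this] [N photograph]]]] [VP [V built]]]]
Each bracket corresponds to one application of a listed rule, so the string is derivable from S.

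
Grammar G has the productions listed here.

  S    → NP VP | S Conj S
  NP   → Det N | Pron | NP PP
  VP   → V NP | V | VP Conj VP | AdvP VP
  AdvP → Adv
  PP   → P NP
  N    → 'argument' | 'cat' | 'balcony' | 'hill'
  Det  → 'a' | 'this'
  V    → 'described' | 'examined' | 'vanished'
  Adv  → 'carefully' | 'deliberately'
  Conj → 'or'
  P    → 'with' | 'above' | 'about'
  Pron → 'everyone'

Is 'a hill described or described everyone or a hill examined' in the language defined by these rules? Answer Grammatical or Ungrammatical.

Grammatical

[S [S [NP [Det a] [N hill]] [VP [VP [V described]] [Conj or] [VP [V described] [NP [Pron everyone]]]]] [Conj or] [S [NP [Det a] [N hill]] [VP [V examined]]]]
Each bracket corresponds to one application of a listed rule, so the string is derivable from S.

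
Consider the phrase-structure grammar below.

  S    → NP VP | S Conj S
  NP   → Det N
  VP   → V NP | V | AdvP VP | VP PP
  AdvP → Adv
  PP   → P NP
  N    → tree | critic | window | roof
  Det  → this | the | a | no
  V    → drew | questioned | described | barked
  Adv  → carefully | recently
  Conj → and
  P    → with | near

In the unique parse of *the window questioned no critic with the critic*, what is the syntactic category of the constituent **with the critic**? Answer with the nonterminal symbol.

PP

[S [NP [Det the] [N window]] [VP [VP [V questioned] [NP [Det no] [N critic]]] [PP [P with] [NP [Det the] [N critic]]]]]
The span 'with the critic' is the PP node built by PP → P NP.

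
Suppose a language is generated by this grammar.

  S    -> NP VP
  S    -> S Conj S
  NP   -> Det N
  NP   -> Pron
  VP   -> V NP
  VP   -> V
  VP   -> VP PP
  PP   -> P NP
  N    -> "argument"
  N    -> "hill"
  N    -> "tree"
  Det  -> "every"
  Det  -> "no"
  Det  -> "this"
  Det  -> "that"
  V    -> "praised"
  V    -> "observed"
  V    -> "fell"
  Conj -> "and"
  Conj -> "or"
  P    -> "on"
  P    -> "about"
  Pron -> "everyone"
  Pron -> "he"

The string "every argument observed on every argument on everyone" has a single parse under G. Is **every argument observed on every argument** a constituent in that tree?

[S [NP [Det every] [N argument]] [VP [VP [VP [V observed]] [PP [P on] [NP [Det every] [N argument]]]] [PP [P on] [NP [Pron everyone]]]]]
The smallest constituent containing 'every argument observed on every argument' is the S spanning 'every argument observed on every argument on everyone'; no single node in the tree dominates exactly the given words.

No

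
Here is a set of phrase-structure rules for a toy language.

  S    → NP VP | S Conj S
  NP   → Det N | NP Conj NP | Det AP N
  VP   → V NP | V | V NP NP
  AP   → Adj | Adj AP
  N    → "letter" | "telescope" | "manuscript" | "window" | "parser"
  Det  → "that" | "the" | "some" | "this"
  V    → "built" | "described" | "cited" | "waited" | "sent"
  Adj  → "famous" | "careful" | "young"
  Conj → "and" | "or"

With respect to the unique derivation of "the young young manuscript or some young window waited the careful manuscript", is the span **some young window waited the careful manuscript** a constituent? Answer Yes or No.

No

[S [NP [NP [Det the] [AP [Adj young] [AP [Adj young]]] [N manuscript]] [Conj or] [NP [Det some] [AP [Adj young]] [N window]]] [VP [V waited] [NP [Det the] [AP [Adj careful]] [N manuscript]]]]
The smallest constituent containing 'some young window waited the careful manuscript' is the S spanning 'the young young manuscript or some young window waited the careful manuscript'; no single node in the tree dominates exactly the given words.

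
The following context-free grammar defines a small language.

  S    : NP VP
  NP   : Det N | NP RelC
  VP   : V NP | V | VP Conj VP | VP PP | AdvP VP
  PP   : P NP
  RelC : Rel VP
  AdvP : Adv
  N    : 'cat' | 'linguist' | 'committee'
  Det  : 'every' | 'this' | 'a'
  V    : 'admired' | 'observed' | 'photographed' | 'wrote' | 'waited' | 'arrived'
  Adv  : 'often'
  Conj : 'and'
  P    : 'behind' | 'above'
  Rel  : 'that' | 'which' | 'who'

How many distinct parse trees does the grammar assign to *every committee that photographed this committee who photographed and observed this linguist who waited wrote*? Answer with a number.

7

Two of the 7 distinct bracketings:
[S [NP [NP [Det every] [N committee]] [RelC [Rel that] [VP [V photographed] [NP [NP [Det this] [N committee]] [RelC [Rel who] [VP [VP [V photographed]] [Conj and] [VP [V observed] [NP [NP [Det this] [N linguist]] [RelC [Rel who] [VP [V waited]]]]]]]]]]] [VP [V wrote]]]
[S [NP [NP [Det every] [N committee]] [RelC [Rel that] [VP [V photographed] [NP [NP [NP [Det this] [N committee]] [RelC [Rel who] [VP [VP [V photographed]] [Conj and] [VP [V observed] [NP [Det this] [N linguist]]]]]] [RelC [Rel who] [VP [V waited]]]]]]] [VP [V wrote]]]
The trees differ in how a recursive rule is bracketed over the same span.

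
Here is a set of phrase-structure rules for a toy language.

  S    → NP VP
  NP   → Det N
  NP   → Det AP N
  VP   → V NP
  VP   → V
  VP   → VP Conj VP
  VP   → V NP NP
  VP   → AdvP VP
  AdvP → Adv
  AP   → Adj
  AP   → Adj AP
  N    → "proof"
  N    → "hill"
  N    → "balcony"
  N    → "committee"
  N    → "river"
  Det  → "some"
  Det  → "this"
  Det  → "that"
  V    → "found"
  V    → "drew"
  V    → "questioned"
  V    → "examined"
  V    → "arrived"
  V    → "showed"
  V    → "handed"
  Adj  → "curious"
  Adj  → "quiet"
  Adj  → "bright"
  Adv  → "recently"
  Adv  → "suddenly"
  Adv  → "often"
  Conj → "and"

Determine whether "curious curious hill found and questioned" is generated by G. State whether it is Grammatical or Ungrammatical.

Ungrammatical

For S → NP VP, no prefix of the string parses as an NP.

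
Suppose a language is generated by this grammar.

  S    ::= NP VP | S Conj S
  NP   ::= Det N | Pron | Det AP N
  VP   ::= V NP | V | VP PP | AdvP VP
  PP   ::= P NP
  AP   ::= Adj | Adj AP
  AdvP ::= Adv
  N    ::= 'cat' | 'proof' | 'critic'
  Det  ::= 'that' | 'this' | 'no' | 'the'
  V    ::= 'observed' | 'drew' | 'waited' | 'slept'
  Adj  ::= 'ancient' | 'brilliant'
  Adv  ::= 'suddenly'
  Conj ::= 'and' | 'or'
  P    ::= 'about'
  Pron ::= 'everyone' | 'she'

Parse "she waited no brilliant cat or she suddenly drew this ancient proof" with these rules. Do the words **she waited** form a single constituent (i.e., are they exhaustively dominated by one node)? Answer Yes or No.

No

[S [S [NP [Pron she]] [VP [V waited] [NP [Det no] [AP [Adj brilliant]] [N cat]]]] [Conj or] [S [NP [Pron she]] [VP [AdvP [Adv suddenly]] [VP [V drew] [NP [Det this] [AP [Adj ancient]] [N proof]]]]]]
The smallest constituent containing 'she waited' is the S spanning 'she waited no brilliant cat'; no single node in the tree dominates exactly the given words.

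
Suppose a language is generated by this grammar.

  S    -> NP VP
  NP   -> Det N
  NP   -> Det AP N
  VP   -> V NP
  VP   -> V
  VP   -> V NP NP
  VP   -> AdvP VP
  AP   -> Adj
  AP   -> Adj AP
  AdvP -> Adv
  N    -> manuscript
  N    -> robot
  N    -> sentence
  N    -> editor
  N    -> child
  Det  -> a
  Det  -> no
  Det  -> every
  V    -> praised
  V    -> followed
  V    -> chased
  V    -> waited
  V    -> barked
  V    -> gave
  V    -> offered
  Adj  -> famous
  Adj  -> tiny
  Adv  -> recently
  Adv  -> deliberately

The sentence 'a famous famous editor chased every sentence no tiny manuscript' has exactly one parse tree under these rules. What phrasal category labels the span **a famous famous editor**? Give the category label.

NP

S
  NP
    Det: a
    AP
      Adj: famous
      AP
        Adj: famous
    N: editor
  VP
    V: chased
    NP
      Det: every
      N: sentence
    NP
      Det: no
      AP
        Adj: tiny
      N: manuscript
The span 'a famous famous editor' is the NP node built by NP → Det AP N.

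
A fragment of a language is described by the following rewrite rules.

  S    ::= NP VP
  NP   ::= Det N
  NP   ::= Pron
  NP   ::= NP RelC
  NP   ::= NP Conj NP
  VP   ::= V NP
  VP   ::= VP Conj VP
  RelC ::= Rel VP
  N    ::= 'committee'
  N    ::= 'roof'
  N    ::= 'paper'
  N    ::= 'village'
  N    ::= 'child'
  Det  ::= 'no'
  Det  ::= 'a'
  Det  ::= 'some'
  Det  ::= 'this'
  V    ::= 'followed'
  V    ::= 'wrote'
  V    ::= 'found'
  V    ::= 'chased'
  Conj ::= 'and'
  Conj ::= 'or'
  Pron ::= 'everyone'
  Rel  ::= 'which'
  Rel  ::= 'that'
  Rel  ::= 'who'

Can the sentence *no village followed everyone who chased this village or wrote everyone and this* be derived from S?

For S → NP VP, the only prefix that parses as NP is 'no village', but the remainder 'followed everyone who chased this village or wrote everyone and this' is not a VP under these rules.

Ungrammatical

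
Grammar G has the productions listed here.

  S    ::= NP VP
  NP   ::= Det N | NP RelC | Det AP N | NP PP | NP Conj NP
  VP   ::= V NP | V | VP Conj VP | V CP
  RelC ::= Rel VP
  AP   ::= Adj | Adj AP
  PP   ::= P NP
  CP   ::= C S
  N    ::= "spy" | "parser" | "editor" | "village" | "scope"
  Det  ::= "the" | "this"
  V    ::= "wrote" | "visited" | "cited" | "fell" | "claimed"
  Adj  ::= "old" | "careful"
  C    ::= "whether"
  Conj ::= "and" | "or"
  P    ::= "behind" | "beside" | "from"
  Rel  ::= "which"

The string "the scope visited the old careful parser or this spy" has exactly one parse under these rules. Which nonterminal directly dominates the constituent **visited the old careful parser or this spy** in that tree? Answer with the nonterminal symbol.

S

[S [NP [Det the] [N scope]] [VP [V visited] [NP [NP [Det the] [AP [Adj old] [AP [Adj careful]]] [N parser]] [Conj or] [NP [Det this] [N spy]]]]]
The span 'visited the old careful parser or this spy' is the VP node built by VP → V NP.
Its mother is the S built by S → NP VP.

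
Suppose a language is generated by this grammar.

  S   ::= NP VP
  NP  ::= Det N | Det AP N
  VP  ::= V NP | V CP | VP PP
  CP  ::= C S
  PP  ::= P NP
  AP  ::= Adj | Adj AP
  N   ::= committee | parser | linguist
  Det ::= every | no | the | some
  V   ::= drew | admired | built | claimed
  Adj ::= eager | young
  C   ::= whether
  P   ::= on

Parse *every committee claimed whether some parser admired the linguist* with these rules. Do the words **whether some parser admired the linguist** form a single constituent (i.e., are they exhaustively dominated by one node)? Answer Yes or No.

[S [NP [Det every] [N committee]] [VP [V claimed] [CP [C whether] [S [NP [Det some] [N parser]] [VP [V admired] [NP [Det the] [N linguist]]]]]]]
The words 'whether some parser admired the linguist' are exhaustively dominated by a single CP node (built by CP → C S), so they form a constituent.

Yes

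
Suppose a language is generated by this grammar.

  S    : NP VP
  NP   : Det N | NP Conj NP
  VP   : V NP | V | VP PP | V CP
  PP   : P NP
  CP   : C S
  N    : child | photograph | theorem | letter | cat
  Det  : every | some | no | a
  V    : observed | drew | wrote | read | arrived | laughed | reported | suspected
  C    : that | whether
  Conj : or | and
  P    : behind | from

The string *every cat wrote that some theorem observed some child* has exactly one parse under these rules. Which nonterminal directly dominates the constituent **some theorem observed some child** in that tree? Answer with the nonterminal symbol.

CP

S
  NP
    Det: every
    N: cat
  VP
    V: wrote
    CP
      C: that
      S
        NP
          Det: some
          N: theorem
        VP
          V: observed
          NP
            Det: some
            N: child
The span 'some theorem observed some child' is the S node built by S → NP VP.
Its mother is the CP built by CP → C S.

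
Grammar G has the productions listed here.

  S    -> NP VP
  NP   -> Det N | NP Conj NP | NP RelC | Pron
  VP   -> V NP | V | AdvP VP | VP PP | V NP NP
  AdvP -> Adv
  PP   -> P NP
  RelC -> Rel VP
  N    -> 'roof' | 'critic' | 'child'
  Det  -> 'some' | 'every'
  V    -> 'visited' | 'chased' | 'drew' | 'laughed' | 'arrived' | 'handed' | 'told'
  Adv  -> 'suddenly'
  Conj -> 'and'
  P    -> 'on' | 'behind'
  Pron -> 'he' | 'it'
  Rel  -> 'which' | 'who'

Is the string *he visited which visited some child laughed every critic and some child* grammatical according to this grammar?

Ungrammatical

For S → NP VP, the only prefix that parses as NP is 'he', but the remainder 'visited which visited some child laughed every critic and some child' is not a VP under these rules.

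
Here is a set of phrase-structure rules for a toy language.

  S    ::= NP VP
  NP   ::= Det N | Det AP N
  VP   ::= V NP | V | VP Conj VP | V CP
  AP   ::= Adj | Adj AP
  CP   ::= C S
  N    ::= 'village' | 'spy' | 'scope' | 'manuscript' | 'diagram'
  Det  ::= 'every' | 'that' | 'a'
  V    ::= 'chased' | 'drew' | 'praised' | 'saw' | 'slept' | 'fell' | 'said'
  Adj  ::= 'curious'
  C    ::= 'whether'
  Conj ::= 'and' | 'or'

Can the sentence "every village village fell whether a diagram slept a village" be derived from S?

An N word can never sit immediately before an N word in any string this grammar generates, so the substring 'village village' rules out a derivation.

Ungrammatical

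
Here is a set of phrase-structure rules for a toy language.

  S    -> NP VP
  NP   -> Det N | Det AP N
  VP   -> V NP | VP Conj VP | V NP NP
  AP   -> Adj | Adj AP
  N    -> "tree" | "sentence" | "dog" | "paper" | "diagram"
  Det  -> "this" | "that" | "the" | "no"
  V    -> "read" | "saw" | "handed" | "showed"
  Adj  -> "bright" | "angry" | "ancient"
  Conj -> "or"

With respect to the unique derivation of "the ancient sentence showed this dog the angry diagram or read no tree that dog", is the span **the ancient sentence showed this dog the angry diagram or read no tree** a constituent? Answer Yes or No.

[S [NP [Det the] [AP [Adj ancient]] [N sentence]] [VP [VP [V showed] [NP [Det this] [N dog]] [NP [Det the] [AP [Adj angry]] [N diagram]]] [Conj or] [VP [V read] [NP [Det no] [N tree]] [NP [Det that] [N dog]]]]]
The smallest constituent containing 'the ancient sentence showed this dog the angry diagram or read no tree' is the S spanning 'the ancient sentence showed this dog the angry diagram or read no tree that dog'; no single node in the tree dominates exactly the given words.

No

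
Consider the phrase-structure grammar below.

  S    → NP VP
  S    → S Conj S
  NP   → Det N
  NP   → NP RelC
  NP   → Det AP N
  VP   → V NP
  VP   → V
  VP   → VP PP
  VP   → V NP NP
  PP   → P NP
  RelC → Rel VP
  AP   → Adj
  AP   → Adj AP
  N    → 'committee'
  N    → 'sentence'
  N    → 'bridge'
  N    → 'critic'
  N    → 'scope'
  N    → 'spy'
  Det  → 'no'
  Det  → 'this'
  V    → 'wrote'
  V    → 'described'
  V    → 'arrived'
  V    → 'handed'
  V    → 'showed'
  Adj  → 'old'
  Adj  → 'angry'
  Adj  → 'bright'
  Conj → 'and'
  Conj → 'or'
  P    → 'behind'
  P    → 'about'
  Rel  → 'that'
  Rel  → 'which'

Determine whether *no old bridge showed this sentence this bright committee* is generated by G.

[S [NP [Det no] [AP [Adj old]] [N bridge]] [VP [V showed] [NP [Det this] [N sentence]] [NP [Det this] [AP [Adj bright]] [N committee]]]]
Each bracket corresponds to one application of a listed rule, so the string is derivable from S.

Grammatical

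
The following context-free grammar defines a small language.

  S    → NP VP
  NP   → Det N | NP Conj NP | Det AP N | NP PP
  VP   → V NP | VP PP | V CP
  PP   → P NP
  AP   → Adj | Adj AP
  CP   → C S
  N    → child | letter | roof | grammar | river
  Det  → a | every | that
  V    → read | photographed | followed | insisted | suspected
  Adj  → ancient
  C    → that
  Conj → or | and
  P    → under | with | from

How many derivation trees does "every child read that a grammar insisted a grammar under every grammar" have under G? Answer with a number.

Two of the 3 distinct bracketings:
[S [NP [Det every] [N child]] [VP [VP [V read] [CP [C that] [S [NP [Det a] [N grammar]] [VP [V insisted] [NP [Det a] [N grammar]]]]]] [PP [P under] [NP [Det every] [N grammar]]]]]
[S [NP [Det every] [N child]] [VP [V read] [CP [C that] [S [NP [Det a] [N grammar]] [VP [V insisted] [NP [NP [Det a] [N grammar]] [PP [P under] [NP [Det every] [N grammar]]]]]]]]]
The difference turns on whether NP → NP PP is used at the relevant span, versus an alternative expansion of NP.

3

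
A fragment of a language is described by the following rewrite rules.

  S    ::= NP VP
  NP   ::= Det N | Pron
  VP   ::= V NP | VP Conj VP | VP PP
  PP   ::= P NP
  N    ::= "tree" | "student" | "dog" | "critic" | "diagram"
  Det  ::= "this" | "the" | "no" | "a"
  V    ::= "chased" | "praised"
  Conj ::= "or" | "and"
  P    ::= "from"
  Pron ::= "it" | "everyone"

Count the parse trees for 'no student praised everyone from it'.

[S [NP [Det no] [N student]] [VP [VP [V praised] [NP [Pron everyone]]] [PP [P from] [NP [Pron it]]]]]
No rule offers an alternative attachment or grouping for any span, so this is the only derivation.

1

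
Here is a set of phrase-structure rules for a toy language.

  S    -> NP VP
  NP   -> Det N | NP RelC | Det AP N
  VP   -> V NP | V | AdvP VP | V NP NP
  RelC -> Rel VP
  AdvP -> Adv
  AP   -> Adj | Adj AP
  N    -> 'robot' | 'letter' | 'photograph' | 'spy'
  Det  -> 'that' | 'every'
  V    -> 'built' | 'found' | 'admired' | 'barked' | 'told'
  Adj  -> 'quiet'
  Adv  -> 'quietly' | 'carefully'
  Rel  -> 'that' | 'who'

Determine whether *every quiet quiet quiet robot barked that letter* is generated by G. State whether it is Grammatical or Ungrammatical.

Grammatical

S
  NP
    Det: every
    AP
      Adj: quiet
      AP
        Adj: quiet
        AP
          Adj: quiet
    N: robot
  VP
    V: barked
    NP
      Det: that
      N: letter
Every word is introduced by a lexical rule and the phrasal rules combine the resulting categories into a single S.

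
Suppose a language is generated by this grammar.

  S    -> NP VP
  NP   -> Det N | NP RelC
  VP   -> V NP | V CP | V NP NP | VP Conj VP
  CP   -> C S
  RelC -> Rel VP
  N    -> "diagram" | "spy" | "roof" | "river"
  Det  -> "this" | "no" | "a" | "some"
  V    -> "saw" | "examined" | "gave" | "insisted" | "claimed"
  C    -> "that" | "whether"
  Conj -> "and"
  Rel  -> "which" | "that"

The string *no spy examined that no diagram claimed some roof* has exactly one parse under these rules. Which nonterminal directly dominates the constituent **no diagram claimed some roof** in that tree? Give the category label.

CP

[S [NP [Det no] [N spy]] [VP [V examined] [CP [C that] [S [NP [Det no] [N diagram]] [VP [V claimed] [NP [Det some] [N roof]]]]]]]
The span 'no diagram claimed some roof' is the S node built by S → NP VP.
Its mother is the CP built by CP → C S.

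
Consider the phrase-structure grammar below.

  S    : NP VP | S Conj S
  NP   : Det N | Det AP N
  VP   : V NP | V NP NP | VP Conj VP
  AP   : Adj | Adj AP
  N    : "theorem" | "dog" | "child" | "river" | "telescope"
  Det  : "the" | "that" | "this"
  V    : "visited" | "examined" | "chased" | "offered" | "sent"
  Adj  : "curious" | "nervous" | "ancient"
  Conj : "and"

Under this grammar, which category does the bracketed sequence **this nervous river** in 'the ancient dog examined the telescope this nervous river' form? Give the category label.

NP

S
  NP
    Det: the
    AP
      Adj: ancient
    N: dog
  VP
    V: examined
    NP
      Det: the
      N: telescope
    NP
      Det: this
      AP
        Adj: nervous
      N: river
The span 'this nervous river' is the NP node built by NP → Det AP N.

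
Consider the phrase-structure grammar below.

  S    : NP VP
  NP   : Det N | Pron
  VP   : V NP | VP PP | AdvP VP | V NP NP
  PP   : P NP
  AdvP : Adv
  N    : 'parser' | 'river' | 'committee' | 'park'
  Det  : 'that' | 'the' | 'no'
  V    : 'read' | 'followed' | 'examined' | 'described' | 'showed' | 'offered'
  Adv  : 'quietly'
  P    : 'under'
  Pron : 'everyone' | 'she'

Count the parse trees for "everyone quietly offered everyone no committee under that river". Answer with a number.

The two bracketings:
[S [NP [Pron everyone]] [VP [VP [AdvP [Adv quietly]] [VP [V offered] [NP [Pron everyone]] [NP [Det no] [N committee]]]] [PP [P under] [NP [Det that] [N river]]]]]
[S [NP [Pron everyone]] [VP [AdvP [Adv quietly]] [VP [VP [V offered] [NP [Pron everyone]] [NP [Det no] [N committee]]] [PP [P under] [NP [Det that] [N river]]]]]]
The trees differ in how a recursive rule is bracketed over the same span.

2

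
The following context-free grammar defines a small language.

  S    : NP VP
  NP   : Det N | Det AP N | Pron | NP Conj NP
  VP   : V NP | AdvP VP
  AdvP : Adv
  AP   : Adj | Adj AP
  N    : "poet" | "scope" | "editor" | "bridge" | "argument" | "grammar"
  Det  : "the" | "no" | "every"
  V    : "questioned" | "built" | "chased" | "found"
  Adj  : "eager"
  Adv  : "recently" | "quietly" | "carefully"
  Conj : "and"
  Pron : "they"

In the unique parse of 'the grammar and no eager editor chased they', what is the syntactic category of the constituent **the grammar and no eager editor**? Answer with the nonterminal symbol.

NP

S
  NP
    NP
      Det: the
      N: grammar
    Conj: and
    NP
      Det: no
      AP
        Adj: eager
      N: editor
  VP
    V: chased
    NP
      Pron: they
The span 'the grammar and no eager editor' is the NP node built by NP → NP Conj NP.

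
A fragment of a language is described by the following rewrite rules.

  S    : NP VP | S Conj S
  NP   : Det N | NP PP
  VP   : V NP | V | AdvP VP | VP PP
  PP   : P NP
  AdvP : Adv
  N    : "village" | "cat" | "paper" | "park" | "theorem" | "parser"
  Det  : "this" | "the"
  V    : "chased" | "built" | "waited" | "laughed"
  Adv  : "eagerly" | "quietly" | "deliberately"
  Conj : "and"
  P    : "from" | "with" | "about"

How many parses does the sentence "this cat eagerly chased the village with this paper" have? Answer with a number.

Two of the 3 distinct bracketings:
[S [NP [Det this] [N cat]] [VP [AdvP [Adv eagerly]] [VP [V chased] [NP [NP [Det the] [N village]] [PP [P with] [NP [Det this] [N paper]]]]]]]
[S [NP [Det this] [N cat]] [VP [AdvP [Adv eagerly]] [VP [VP [V chased] [NP [Det the] [N village]]] [PP [P with] [NP [Det this] [N paper]]]]]]
The difference turns on whether NP → NP PP is used at the relevant span, versus an alternative expansion of NP.

3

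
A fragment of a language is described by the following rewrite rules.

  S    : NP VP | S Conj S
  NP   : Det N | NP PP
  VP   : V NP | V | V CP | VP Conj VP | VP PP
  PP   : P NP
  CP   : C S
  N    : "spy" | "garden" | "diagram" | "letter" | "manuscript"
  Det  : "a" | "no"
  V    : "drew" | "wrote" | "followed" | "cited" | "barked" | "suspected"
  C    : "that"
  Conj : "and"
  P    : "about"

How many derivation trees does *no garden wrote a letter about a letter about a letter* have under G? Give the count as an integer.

Two of the 5 distinct bracketings:
[S [NP [Det no] [N garden]] [VP [V wrote] [NP [NP [Det a] [N letter]] [PP [P about] [NP [NP [Det a] [N letter]] [PP [P about] [NP [Det a] [N letter]]]]]]]]
[S [NP [Det no] [N garden]] [VP [V wrote] [NP [NP [NP [Det a] [N letter]] [PP [P about] [NP [Det a] [N letter]]]] [PP [P about] [NP [Det a] [N letter]]]]]]
The trees differ in how a recursive rule is bracketed over the same span.

5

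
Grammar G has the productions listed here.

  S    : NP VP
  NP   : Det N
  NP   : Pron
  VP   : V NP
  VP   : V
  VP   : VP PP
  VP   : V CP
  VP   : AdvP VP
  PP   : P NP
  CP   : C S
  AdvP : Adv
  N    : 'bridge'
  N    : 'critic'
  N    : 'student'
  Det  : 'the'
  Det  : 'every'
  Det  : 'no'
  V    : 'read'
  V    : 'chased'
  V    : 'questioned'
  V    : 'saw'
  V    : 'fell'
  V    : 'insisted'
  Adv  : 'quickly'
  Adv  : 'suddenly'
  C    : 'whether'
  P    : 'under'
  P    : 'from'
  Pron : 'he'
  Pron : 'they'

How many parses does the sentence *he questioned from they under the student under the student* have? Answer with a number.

[S [NP [Pron he]] [VP [VP [VP [VP [V questioned]] [PP [P from] [NP [Pron they]]]] [PP [P under] [NP [Det the] [N student]]]] [PP [P under] [NP [Det the] [N student]]]]]
No rule offers an alternative attachment or grouping for any span, so this is the only derivation.

1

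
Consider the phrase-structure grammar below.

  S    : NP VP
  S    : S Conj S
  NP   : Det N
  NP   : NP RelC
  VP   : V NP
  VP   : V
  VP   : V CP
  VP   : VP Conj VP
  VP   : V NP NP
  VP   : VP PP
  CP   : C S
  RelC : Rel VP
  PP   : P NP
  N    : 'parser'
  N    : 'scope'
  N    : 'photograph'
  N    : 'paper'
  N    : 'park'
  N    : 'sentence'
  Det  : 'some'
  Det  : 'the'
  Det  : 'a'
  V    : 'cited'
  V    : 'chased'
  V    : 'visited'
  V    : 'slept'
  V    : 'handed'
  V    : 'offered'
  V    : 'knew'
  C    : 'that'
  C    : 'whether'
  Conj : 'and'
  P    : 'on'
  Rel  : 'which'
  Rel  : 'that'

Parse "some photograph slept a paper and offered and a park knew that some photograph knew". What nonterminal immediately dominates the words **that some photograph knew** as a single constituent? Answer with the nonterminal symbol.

[S [S [NP [Det some] [N photograph]] [VP [VP [V slept] [NP [Det a] [N paper]]] [Conj and] [VP [V offered]]]] [Conj and] [S [NP [Det a] [N park]] [VP [V knew] [CP [C that] [S [NP [Det some] [N photograph]] [VP [V knew]]]]]]]
The span 'that some photograph knew' is the CP node built by CP → C S.

CP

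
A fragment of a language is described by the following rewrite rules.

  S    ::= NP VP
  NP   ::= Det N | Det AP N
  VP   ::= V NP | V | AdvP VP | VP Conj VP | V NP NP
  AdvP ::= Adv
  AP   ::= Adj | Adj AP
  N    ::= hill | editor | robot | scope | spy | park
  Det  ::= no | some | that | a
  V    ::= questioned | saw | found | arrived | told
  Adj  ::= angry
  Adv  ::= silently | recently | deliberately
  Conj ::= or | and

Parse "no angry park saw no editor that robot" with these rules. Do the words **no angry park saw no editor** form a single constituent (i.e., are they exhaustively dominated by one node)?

[S [NP [Det no] [AP [Adj angry]] [N park]] [VP [V saw] [NP [Det no] [N editor]] [NP [Det that] [N robot]]]]
The smallest constituent containing 'no angry park saw no editor' is the S spanning 'no angry park saw no editor that robot'; no single node in the tree dominates exactly the given words.

No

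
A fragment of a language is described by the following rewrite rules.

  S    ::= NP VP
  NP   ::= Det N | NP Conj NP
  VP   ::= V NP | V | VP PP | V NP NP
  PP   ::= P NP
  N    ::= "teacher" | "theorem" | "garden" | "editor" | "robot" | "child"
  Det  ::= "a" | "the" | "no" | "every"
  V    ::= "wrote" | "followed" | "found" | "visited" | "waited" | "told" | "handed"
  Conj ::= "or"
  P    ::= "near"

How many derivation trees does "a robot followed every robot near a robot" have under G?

1

[S [NP [Det a] [N robot]] [VP [VP [V followed] [NP [Det every] [N robot]]] [PP [P near] [NP [Det a] [N robot]]]]]
No rule offers an alternative attachment or grouping for any span, so this is the only derivation.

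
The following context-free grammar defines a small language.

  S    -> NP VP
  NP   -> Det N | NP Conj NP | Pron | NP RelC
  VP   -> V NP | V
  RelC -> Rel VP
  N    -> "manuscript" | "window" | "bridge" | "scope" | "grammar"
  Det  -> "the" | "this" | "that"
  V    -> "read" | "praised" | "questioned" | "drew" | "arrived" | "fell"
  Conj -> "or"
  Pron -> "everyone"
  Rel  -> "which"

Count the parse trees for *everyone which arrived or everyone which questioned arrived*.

The two bracketings:
[S [NP [NP [NP [Pron everyone]] [RelC [Rel which] [VP [V arrived]]]] [Conj or] [NP [NP [Pron everyone]] [RelC [Rel which] [VP [V questioned]]]]] [VP [V arrived]]]
[S [NP [NP [NP [NP [Pron everyone]] [RelC [Rel which] [VP [V arrived]]]] [Conj or] [NP [Pron everyone]]] [RelC [Rel which] [VP [V questioned]]]] [VP [V arrived]]]
The trees differ in how a recursive rule is bracketed over the same span.

2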